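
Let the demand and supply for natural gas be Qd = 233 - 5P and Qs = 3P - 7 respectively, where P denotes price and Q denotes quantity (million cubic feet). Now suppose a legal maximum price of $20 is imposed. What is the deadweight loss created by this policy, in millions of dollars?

Equilibrium: 233 - 5P = 3P - 7, so 240 = 8P and P* = 30, Q* = 83.
Since 20 < 30, the ceiling is binding.
At P = 20: Qd = 233 - 5·20 = 133 and Qs = 3·20 - 7 = 53.
Quantity traded falls to 53. At Q = 53 the demand price is (233 - 53)/5 = 36 and the supply price is (7 + 53)/3 = 20.
Deadweight loss = ½ · (36 - 20) · (83 - 53) = ½ · 16 · 30 = 240.

240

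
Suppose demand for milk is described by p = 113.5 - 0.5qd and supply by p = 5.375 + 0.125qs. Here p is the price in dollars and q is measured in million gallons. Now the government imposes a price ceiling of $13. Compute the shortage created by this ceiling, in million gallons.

140

Rearranging demand gives qd = 227 - 2p; rearranging supply gives qs = 8p - 43. Setting quantity demanded equal to quantity supplied, 227 - 2p = 8p - 43, gives p* = 27 and q* = 173.
Since 13 < 27, the ceiling is binding.
At p = 13: qd = 227 - 2·13 = 201 and qs = 8·13 - 43 = 61.
Shortage = qd - qs = 201 - 61 = 140.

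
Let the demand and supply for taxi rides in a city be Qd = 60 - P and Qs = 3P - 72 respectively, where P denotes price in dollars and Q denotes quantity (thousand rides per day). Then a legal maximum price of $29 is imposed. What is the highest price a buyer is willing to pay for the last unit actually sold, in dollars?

Setting quantity demanded equal to quantity supplied, 60 - P = 3P - 72, gives P* = 33 and Q* = 27.
The ceiling of 29 is below the equilibrium price 33, so it binds.
At P = 29: Qd = 60 - 29 = 31 and Qs = 3·29 - 72 = 15.
Only 15 units reach the market. On the demand curve, the marginal buyer's willingness to pay at Q = 15 is (60 - 15) = 45.

45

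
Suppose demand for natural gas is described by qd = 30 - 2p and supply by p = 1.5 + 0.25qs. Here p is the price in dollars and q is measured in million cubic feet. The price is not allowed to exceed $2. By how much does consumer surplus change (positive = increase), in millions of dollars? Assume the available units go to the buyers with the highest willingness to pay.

Rearranging supply gives qs = 4p - 6. Setting quantity demanded equal to quantity supplied, 30 - 2p = 4p - 6, gives p* = 6 and q* = 18.
Because the ceiling (2) lies below the market-clearing price, it is binding.
At p = 2: qd = 30 - 2·2 = 26 and qs = 4·2 - 6 = 2.
Consumer surplus without the control is ½ · (15 - 6) · 18 = 81.
With the ceiling, 2 units are sold at 2 (assume they go to the highest-value buyers). The demand price at q = 2 is 14, so CS = ½ · [(15 - 2) + (14 - 2)] · 2 = 25.
Change in consumer surplus = 25 - 81 = -56.

-56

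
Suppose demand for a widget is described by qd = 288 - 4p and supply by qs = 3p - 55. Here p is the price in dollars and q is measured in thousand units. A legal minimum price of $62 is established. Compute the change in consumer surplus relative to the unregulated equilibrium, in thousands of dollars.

Without the control the market clears where 288 - 4p = 3p - 55, i.e. p* = 49 and q* = 92.
Since 62 > 49, the floor is binding.
At p = 62: qd = 288 - 4·62 = 40 and qs = 3·62 - 55 = 131.
Consumer surplus without the control is ½ · (72 - 49) · 92 = 1058.
With the floor, consumers buy 40 units at 62, so CS = ½ · (72 - 62) · 40 = 200.
Change in consumer surplus = 200 - 1058 = -858.

-858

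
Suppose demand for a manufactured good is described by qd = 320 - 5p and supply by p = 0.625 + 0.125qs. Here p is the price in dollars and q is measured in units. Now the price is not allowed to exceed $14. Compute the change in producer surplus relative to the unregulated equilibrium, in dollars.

Rearranging supply gives qs = 8p - 5. Without the control the market clears where 320 - 5p = 8p - 5, i.e. p* = 25 and q* = 195.
The ceiling of 14 is below the equilibrium price 25, so it binds.
At p = 14: qd = 320 - 5·14 = 250 and qs = 8·14 - 5 = 107.
Producer surplus without the control is ½ · (25 - 0.625) · 195 = 2376.5625.
With the ceiling, producers sell 107 units at 14, so PS = ½ · (14 - 0.625) · 107 = 715.5625.
Change in producer surplus = 715.5625 - 2376.5625 = -1661.

-1661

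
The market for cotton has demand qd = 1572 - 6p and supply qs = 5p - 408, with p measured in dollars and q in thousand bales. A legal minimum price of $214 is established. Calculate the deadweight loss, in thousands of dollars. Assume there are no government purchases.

Equilibrium: 1572 - 6p = 5p - 408, so 1980 = 11p and p* = 180, q* = 492.
Because the floor (214) lies above the market-clearing price, it is binding.
At p = 214: qd = 1572 - 6·214 = 288 and qs = 5·214 - 408 = 662.
Quantity traded falls to 288. At q = 288 the demand price is (1572 - 288)/6 = 214 and the supply price is (408 + 288)/5 = 139.2.
Deadweight loss = ½ · (214 - 139.2) · (492 - 288) = ½ · 74.8 · 204 = 7629.6.

7629.6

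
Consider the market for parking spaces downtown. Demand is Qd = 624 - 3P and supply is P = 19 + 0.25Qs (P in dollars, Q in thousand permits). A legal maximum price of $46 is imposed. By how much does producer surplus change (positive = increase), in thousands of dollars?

Rearranging supply gives Qs = 4P - 76. Equilibrium: 624 - 3P = 4P - 76, so 700 = 7P and P* = 100, Q* = 324.
Because the ceiling (46) lies below the market-clearing price, it is binding.
At P = 46: Qd = 624 - 3·46 = 486 and Qs = 4·46 - 76 = 108.
Producer surplus without the control is ½ · (100 - 19) · 324 = 13122.
With the ceiling, producers sell 108 units at 46, so PS = ½ · (46 - 19) · 108 = 1458.
Change in producer surplus = 1458 - 13122 = -11664.

-11664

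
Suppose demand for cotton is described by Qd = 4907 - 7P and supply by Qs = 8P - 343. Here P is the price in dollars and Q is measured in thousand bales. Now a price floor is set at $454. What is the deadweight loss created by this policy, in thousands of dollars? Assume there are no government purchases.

70980

Without the control the market clears where 4907 - 7P = 8P - 343, i.e. P* = 350 and Q* = 2457.
The floor of 454 is above the equilibrium price 350, so it binds.
At P = 454: Qd = 4907 - 7·454 = 1729 and Qs = 8·454 - 343 = 3289.
Quantity traded falls to 1729. At Q = 1729 the demand price is (4907 - 1729)/7 = 454 and the supply price is (343 + 1729)/8 = 259.
Deadweight loss = ½ · (454 - 259) · (2457 - 1729) = ½ · 195 · 728 = 70980.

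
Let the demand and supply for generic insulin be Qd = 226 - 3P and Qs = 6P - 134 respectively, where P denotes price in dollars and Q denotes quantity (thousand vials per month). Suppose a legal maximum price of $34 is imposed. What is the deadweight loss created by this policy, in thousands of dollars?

Setting quantity demanded equal to quantity supplied, 226 - 3P = 6P - 134, gives P* = 40 and Q* = 106.
Since 34 < 40, the ceiling is binding.
At P = 34: Qd = 226 - 3·34 = 124 and Qs = 6·34 - 134 = 70.
Quantity traded falls to 70. At Q = 70 the demand price is (226 - 70)/3 = 52 and the supply price is (134 + 70)/6 = 34.
Deadweight loss = ½ · (52 - 34) · (106 - 70) = ½ · 18 · 36 = 324.

324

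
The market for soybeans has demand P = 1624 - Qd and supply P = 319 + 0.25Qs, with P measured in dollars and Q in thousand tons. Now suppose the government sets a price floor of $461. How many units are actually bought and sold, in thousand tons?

1044

Rearranging demand gives Qd = 1624 - P; rearranging supply gives Qs = 4P - 1276. Without the control the market clears where 1624 - P = 4P - 1276, i.e. P* = 580 and Q* = 1044.
The floor of 461 is below the equilibrium price 580, so it is not binding; the market clears at P* = 580, Q* = 1044.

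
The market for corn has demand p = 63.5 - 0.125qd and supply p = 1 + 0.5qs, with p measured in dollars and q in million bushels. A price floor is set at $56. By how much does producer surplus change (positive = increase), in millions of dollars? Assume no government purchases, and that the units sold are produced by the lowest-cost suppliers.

Rearranging demand gives qd = 508 - 8p; rearranging supply gives qs = 2p - 2. Equilibrium: 508 - 8p = 2p - 2, so 510 = 10p and p* = 51, q* = 100.
Since 56 > 51, the floor is binding.
At p = 56: qd = 508 - 8·56 = 60 and qs = 2·56 - 2 = 110.
Producer surplus without the control is ½ · (51 - 1) · 100 = 2500.
With the floor, 60 units are sold at 56. The supply price at q = 60 is 31, so PS = ½ · [(56 - 1) + (56 - 31)] · 60 = 2400.
Change in producer surplus = 2400 - 2500 = -100.

-100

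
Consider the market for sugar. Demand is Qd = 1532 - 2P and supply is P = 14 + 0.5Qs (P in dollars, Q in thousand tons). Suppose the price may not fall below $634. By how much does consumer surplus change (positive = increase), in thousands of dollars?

-123952

Rearranging supply gives Qs = 2P - 28. Without the control the market clears where 1532 - 2P = 2P - 28, i.e. P* = 390 and Q* = 752.
Since 634 > 390, the floor is binding.
At P = 634: Qd = 1532 - 2·634 = 264 and Qs = 2·634 - 28 = 1240.
Consumer surplus without the control is ½ · (766 - 390) · 752 = 141376.
With the floor, consumers buy 264 units at 634, so CS = ½ · (766 - 634) · 264 = 17424.
Change in consumer surplus = 17424 - 141376 = -123952.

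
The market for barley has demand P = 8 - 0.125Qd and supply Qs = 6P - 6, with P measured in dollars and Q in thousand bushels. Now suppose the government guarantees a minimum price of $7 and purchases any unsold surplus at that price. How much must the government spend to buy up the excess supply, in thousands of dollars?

Rearranging demand gives Qd = 64 - 8P. Equilibrium: 64 - 8P = 6P - 6, so 70 = 14P and P* = 5, Q* = 24.
Since 7 > 5, the floor is binding.
At P = 7: Qd = 64 - 8·7 = 8 and Qs = 6·7 - 6 = 36.
Surplus = Qs - Qd = 28.
Government expenditure = surplus × support price = 28 × 7 = 196.

196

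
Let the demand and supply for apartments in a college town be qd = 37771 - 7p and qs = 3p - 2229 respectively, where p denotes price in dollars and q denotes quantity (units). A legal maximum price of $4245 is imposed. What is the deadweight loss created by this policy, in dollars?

0

In a free market, 37771 - 7p = 3p - 2229 gives the equilibrium p* = 4000, q* = 9771.
Since 4245 is above p* = 4000, the ceiling does not bind and the free-market outcome prevails.
Since the control does not bind, no trades are prevented and deadweight loss is zero.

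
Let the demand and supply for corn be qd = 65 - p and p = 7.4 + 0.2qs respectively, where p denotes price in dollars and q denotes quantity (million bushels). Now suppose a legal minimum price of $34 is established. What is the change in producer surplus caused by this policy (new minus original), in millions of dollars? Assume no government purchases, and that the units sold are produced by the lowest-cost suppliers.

Rearranging supply gives qs = 5p - 37. Without the control the market clears where 65 - p = 5p - 37, i.e. p* = 17 and q* = 48.
Because the floor (34) lies above the market-clearing price, it is binding.
At p = 34: qd = 65 - 34 = 31 and qs = 5·34 - 37 = 133.
Producer surplus without the control is ½ · (17 - 7.4) · 48 = 230.4.
With the floor, 31 units are sold at 34. The supply price at q = 31 is 13.6, so PS = ½ · [(34 - 7.4) + (34 - 13.6)] · 31 = 728.5.
Change in producer surplus = 728.5 - 230.4 = 498.1.

498.1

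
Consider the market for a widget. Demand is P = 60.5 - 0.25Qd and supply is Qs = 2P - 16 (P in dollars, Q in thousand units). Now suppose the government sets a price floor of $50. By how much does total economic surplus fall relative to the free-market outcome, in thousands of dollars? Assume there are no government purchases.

294

Rearranging demand gives Qd = 242 - 4P. Equilibrium: 242 - 4P = 2P - 16, so 258 = 6P and P* = 43, Q* = 70.
Since 50 > 43, the floor is binding.
At P = 50: Qd = 242 - 4·50 = 42 and Qs = 2·50 - 16 = 84.
Quantity traded falls to 42. At Q = 42 the demand price is (242 - 42)/4 = 50 and the supply price is (16 + 42)/2 = 29.
Deadweight loss = ½ · (50 - 29) · (70 - 42) = ½ · 21 · 28 = 294.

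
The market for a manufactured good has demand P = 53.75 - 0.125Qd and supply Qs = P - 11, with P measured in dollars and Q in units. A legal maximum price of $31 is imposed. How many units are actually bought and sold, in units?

Rearranging demand gives Qd = 430 - 8P. Setting quantity demanded equal to quantity supplied, 430 - 8P = P - 11, gives P* = 49 and Q* = 38.
The ceiling of 31 is below the equilibrium price 49, so it binds.
At P = 31: Qd = 430 - 8·31 = 182 and Qs = 31 - 11 = 20.
The quantity actually transacted is the short side, supply: 20.

20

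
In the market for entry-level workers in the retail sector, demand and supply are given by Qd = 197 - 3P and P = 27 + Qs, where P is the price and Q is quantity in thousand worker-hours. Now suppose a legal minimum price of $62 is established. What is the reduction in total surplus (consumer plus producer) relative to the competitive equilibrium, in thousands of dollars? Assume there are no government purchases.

Rearranging supply gives Qs = P - 27. Setting quantity demanded equal to quantity supplied, 197 - 3P = P - 27, gives P* = 56 and Q* = 29.
Since 62 > 56, the floor is binding.
At P = 62: Qd = 197 - 3·62 = 11 and Qs = 62 - 27 = 35.
Quantity traded falls to 11. At Q = 11 the demand price is (197 - 11)/3 = 62 and the supply price is 27 + 11 = 38.
Deadweight loss = ½ · (62 - 38) · (29 - 11) = ½ · 24 · 18 = 216.

216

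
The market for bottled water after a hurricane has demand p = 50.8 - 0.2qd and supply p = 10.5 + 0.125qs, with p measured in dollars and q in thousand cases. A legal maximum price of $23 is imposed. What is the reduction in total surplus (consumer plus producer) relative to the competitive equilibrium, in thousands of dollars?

Rearranging demand gives qd = 254 - 5p; rearranging supply gives qs = 8p - 84. Setting quantity demanded equal to quantity supplied, 254 - 5p = 8p - 84, gives p* = 26 and q* = 124.
The ceiling of 23 is below the equilibrium price 26, so it binds.
At p = 23: qd = 254 - 5·23 = 139 and qs = 8·23 - 84 = 100.
Quantity traded falls to 100. At q = 100 the demand price is (254 - 100)/5 = 30.8 and the supply price is (84 + 100)/8 = 23.
Deadweight loss = ½ · (30.8 - 23) · (124 - 100) = ½ · 7.8 · 24 = 93.6.

93.6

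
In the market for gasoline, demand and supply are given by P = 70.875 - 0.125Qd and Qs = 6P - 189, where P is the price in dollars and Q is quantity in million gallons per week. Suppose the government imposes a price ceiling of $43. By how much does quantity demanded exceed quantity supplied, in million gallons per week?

154

Rearranging demand gives Qd = 567 - 8P. Without the control the market clears where 567 - 8P = 6P - 189, i.e. P* = 54 and Q* = 135.
Since 43 < 54, the ceiling is binding.
At P = 43: Qd = 567 - 8·43 = 223 and Qs = 6·43 - 189 = 69.
Shortage = Qd - Qs = 223 - 69 = 154.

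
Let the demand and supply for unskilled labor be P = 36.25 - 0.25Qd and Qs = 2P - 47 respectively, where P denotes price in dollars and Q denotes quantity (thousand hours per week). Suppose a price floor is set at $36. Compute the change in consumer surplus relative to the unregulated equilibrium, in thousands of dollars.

-36

Rearranging demand gives Qd = 145 - 4P. Equilibrium: 145 - 4P = 2P - 47, so 192 = 6P and P* = 32, Q* = 17.
Since 36 > 32, the floor is binding.
At P = 36: Qd = 145 - 4·36 = 1 and Qs = 2·36 - 47 = 25.
Consumer surplus without the control is ½ · (36.25 - 32) · 17 = 36.125.
With the floor, consumers buy 1 units at 36, so CS = ½ · (36.25 - 36) · 1 = 0.125.
Change in consumer surplus = 0.125 - 36.125 = -36.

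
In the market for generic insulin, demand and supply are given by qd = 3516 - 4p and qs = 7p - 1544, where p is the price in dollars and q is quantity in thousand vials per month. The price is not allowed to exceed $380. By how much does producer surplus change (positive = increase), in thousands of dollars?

Without the control the market clears where 3516 - 4p = 7p - 1544, i.e. p* = 460 and q* = 1676.
The ceiling of 380 is below the equilibrium price 460, so it binds.
At p = 380: qd = 3516 - 4·380 = 1996 and qs = 7·380 - 1544 = 1116.
Producer surplus without the control is ½ · (460 - 1544/7) · 1676 = 1404488/7.
With the ceiling, producers sell 1116 units at 380, so PS = ½ · (380 - 1544/7) · 1116 = 622728/7.
Change in producer surplus = 622728/7 - 1404488/7 = -111680.

-111680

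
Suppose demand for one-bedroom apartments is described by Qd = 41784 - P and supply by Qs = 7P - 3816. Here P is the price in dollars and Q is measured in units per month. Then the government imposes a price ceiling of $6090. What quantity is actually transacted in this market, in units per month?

Equilibrium: 41784 - P = 7P - 3816, so 45600 = 8P and P* = 5700, Q* = 36084.
The ceiling of 6090 is above the equilibrium price 5700, so it is not binding; the market clears at P* = 5700, Q* = 36084.

36084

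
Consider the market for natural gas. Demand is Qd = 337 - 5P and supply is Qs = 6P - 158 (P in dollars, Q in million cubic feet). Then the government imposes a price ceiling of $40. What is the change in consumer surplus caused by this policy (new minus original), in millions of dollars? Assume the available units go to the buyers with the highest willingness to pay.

Without the control the market clears where 337 - 5P = 6P - 158, i.e. P* = 45 and Q* = 112.
Since 40 < 45, the ceiling is binding.
At P = 40: Qd = 337 - 5·40 = 137 and Qs = 6·40 - 158 = 82.
Consumer surplus without the control is ½ · (67.4 - 45) · 112 = 1254.4.
With the ceiling, 82 units are sold at 40 (assume they go to the highest-value buyers). The demand price at Q = 82 is 51, so CS = ½ · [(67.4 - 40) + (51 - 40)] · 82 = 1574.4.
Change in consumer surplus = 1574.4 - 1254.4 = 320.

320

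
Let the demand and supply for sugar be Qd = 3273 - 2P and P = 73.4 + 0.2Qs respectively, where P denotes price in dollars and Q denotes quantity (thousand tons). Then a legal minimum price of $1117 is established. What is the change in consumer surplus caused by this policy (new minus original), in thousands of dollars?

Rearranging supply gives Qs = 5P - 367. Setting quantity demanded equal to quantity supplied, 3273 - 2P = 5P - 367, gives P* = 520 and Q* = 2233.
The floor of 1117 is above the equilibrium price 520, so it binds.
At P = 1117: Qd = 3273 - 2·1117 = 1039 and Qs = 5·1117 - 367 = 5218.
Consumer surplus without the control is ½ · (1636.5 - 520) · 2233 = 1246572.25.
With the floor, consumers buy 1039 units at 1117, so CS = ½ · (1636.5 - 1117) · 1039 = 269880.25.
Change in consumer surplus = 269880.25 - 1246572.25 = -976692.

-976692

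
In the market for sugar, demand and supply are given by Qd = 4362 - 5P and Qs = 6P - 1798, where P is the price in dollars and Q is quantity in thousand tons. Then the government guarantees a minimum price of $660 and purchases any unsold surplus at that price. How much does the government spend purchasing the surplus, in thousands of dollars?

Equilibrium: 4362 - 5P = 6P - 1798, so 6160 = 11P and P* = 560, Q* = 1562.
Since 660 > 560, the floor is binding.
At P = 660: Qd = 4362 - 5·660 = 1062 and Qs = 6·660 - 1798 = 2162.
Surplus = Qs - Qd = 1100.
Government expenditure = surplus × support price = 1100 × 660 = 726000.

726000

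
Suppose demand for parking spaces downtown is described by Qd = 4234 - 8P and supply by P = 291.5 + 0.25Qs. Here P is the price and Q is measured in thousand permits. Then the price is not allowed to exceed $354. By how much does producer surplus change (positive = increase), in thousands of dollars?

-42432

Rearranging supply gives Qs = 4P - 1166. Without the control the market clears where 4234 - 8P = 4P - 1166, i.e. P* = 450 and Q* = 634.
Because the ceiling (354) lies below the market-clearing price, it is binding.
At P = 354: Qd = 4234 - 8·354 = 1402 and Qs = 4·354 - 1166 = 250.
Producer surplus without the control is ½ · (450 - 291.5) · 634 = 50244.5.
With the ceiling, producers sell 250 units at 354, so PS = ½ · (354 - 291.5) · 250 = 7812.5.
Change in producer surplus = 7812.5 - 50244.5 = -42432.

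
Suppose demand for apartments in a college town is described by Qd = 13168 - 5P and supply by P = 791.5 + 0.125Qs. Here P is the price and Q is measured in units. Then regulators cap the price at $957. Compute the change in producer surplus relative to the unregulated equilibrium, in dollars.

Rearranging supply gives Qs = 8P - 6332. Without the control the market clears where 13168 - 5P = 8P - 6332, i.e. P* = 1500 and Q* = 5668.
Because the ceiling (957) lies below the market-clearing price, it is binding.
At P = 957: Qd = 13168 - 5·957 = 8383 and Qs = 8·957 - 6332 = 1324.
Producer surplus without the control is ½ · (1500 - 791.5) · 5668 = 2007889.
With the ceiling, producers sell 1324 units at 957, so PS = ½ · (957 - 791.5) · 1324 = 109561.
Change in producer surplus = 109561 - 2007889 = -1898328.

-1898328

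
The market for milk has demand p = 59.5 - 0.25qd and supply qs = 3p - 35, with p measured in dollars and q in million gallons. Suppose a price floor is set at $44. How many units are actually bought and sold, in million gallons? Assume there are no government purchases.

62

Rearranging demand gives qd = 238 - 4p. In a free market, 238 - 4p = 3p - 35 gives the equilibrium p* = 39, q* = 82.
Since 44 > 39, the floor is binding.
At p = 44: qd = 238 - 4·44 = 62 and qs = 3·44 - 35 = 97.
The quantity actually transacted is the short side, demand: 62.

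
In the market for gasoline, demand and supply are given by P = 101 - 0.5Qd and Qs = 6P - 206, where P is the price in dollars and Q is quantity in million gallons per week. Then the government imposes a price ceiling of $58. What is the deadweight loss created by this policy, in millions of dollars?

Rearranging demand gives Qd = 202 - 2P. Equilibrium: 202 - 2P = 6P - 206, so 408 = 8P and P* = 51, Q* = 100.
The ceiling of 58 is above the equilibrium price 51, so it is not binding; the market clears at P* = 51, Q* = 100.
Since the control does not bind, no trades are prevented and deadweight loss is zero.

0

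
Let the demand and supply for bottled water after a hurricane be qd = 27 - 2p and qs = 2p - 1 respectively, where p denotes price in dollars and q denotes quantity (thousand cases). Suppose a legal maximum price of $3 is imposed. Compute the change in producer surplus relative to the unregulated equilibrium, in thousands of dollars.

-36

Setting quantity demanded equal to quantity supplied, 27 - 2p = 2p - 1, gives p* = 7 and q* = 13.
Since 3 < 7, the ceiling is binding.
At p = 3: qd = 27 - 2·3 = 21 and qs = 2·3 - 1 = 5.
Producer surplus without the control is ½ · (7 - 0.5) · 13 = 42.25.
With the ceiling, producers sell 5 units at 3, so PS = ½ · (3 - 0.5) · 5 = 6.25.
Change in producer surplus = 6.25 - 42.25 = -36.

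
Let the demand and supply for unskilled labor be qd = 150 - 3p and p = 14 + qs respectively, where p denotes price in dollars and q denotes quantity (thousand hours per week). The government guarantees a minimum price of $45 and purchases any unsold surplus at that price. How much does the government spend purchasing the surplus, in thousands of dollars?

Rearranging supply gives qs = p - 14. In a free market, 150 - 3p = p - 14 gives the equilibrium p* = 41, q* = 27.
Because the floor (45) lies above the market-clearing price, it is binding.
At p = 45: qd = 150 - 3·45 = 15 and qs = 45 - 14 = 31.
Surplus = qs - qd = 16.
Government expenditure = surplus × support price = 16 × 45 = 720.

720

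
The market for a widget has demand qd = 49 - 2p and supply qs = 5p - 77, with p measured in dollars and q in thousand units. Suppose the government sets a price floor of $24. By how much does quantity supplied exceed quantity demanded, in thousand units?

In a free market, 49 - 2p = 5p - 77 gives the equilibrium p* = 18, q* = 13.
Because the floor (24) lies above the market-clearing price, it is binding.
At p = 24: qd = 49 - 2·24 = 1 and qs = 5·24 - 77 = 43.
Surplus = qs - qd = 43 - 1 = 42.

42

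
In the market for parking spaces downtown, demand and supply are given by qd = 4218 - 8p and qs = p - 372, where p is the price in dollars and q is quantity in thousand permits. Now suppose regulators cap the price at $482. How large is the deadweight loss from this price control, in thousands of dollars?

Without the control the market clears where 4218 - 8p = p - 372, i.e. p* = 510 and q* = 138.
Since 482 < 510, the ceiling is binding.
At p = 482: qd = 4218 - 8·482 = 362 and qs = 482 - 372 = 110.
Quantity traded falls to 110. At q = 110 the demand price is (4218 - 110)/8 = 513.5 and the supply price is 372 + 110 = 482.
Deadweight loss = ½ · (513.5 - 482) · (138 - 110) = ½ · 31.5 · 28 = 441.

441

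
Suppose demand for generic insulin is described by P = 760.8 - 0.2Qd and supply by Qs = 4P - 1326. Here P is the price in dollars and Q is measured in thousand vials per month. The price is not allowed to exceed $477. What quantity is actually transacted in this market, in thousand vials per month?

582

Rearranging demand gives Qd = 3804 - 5P. In a free market, 3804 - 5P = 4P - 1326 gives the equilibrium P* = 570, Q* = 954.
The ceiling of 477 is below the equilibrium price 570, so it binds.
At P = 477: Qd = 3804 - 5·477 = 1419 and Qs = 4·477 - 1326 = 582.
The quantity actually transacted is the short side, supply: 582.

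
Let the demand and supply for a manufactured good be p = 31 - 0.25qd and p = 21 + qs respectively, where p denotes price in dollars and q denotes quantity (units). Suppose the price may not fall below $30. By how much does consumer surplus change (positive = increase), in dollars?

-6

Rearranging demand gives qd = 124 - 4p; rearranging supply gives qs = p - 21. Equilibrium: 124 - 4p = p - 21, so 145 = 5p and p* = 29, q* = 8.
Because the floor (30) lies above the market-clearing price, it is binding.
At p = 30: qd = 124 - 4·30 = 4 and qs = 30 - 21 = 9.
Consumer surplus without the control is ½ · (31 - 29) · 8 = 8.
With the floor, consumers buy 4 units at 30, so CS = ½ · (31 - 30) · 4 = 2.
Change in consumer surplus = 2 - 8 = -6.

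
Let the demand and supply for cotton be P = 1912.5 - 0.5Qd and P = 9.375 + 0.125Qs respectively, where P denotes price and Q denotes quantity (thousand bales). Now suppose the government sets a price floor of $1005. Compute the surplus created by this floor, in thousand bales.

Rearranging demand gives Qd = 3825 - 2P; rearranging supply gives Qs = 8P - 75. Setting quantity demanded equal to quantity supplied, 3825 - 2P = 8P - 75, gives P* = 390 and Q* = 3045.
The floor of 1005 is above the equilibrium price 390, so it binds.
At P = 1005: Qd = 3825 - 2·1005 = 1815 and Qs = 8·1005 - 75 = 7965.
Surplus = Qs - Qd = 7965 - 1815 = 6150.

6150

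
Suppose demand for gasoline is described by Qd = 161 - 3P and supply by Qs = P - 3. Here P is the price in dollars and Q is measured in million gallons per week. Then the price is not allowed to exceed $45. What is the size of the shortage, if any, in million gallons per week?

Setting quantity demanded equal to quantity supplied, 161 - 3P = P - 3, gives P* = 41 and Q* = 38.
Since 45 is above P* = 41, the ceiling does not bind and the free-market outcome prevails.
Since the control does not bind, there is no shortage.

0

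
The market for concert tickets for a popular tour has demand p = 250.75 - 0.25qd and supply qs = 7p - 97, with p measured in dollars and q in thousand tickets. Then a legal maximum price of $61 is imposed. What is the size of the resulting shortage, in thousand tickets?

Rearranging demand gives qd = 1003 - 4p. Setting quantity demanded equal to quantity supplied, 1003 - 4p = 7p - 97, gives p* = 100 and q* = 603.
Since 61 < 100, the ceiling is binding.
At p = 61: qd = 1003 - 4·61 = 759 and qs = 7·61 - 97 = 330.
Shortage = qd - qs = 759 - 330 = 429.

429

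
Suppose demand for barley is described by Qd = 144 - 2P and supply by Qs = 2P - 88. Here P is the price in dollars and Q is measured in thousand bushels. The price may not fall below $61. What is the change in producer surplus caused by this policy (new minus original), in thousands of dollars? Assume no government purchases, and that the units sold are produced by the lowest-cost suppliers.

Without the control the market clears where 144 - 2P = 2P - 88, i.e. P* = 58 and Q* = 28.
The floor of 61 is above the equilibrium price 58, so it binds.
At P = 61: Qd = 144 - 2·61 = 22 and Qs = 2·61 - 88 = 34.
Producer surplus without the control is ½ · (58 - 44) · 28 = 196.
With the floor, 22 units are sold at 61. The supply price at Q = 22 is 55, so PS = ½ · [(61 - 44) + (61 - 55)] · 22 = 253.
Change in producer surplus = 253 - 196 = 57.

57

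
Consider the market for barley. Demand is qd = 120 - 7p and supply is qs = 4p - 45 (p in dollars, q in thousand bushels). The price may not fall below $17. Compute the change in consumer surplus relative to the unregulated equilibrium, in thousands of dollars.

-16

In a free market, 120 - 7p = 4p - 45 gives the equilibrium p* = 15, q* = 15.
The floor of 17 is above the equilibrium price 15, so it binds.
At p = 17: qd = 120 - 7·17 = 1 and qs = 4·17 - 45 = 23.
Consumer surplus without the control is ½ · (120/7 - 15) · 15 = 225/14.
With the floor, consumers buy 1 units at 17, so CS = ½ · (120/7 - 17) · 1 = 1/14.
Change in consumer surplus = 1/14 - 225/14 = -16.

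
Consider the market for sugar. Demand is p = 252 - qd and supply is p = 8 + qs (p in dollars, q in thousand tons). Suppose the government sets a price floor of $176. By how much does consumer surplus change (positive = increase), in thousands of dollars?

Rearranging demand gives qd = 252 - p; rearranging supply gives qs = p - 8. Equilibrium: 252 - p = p - 8, so 260 = 2p and p* = 130, q* = 122.
Since 176 > 130, the floor is binding.
At p = 176: qd = 252 - 176 = 76 and qs = 176 - 8 = 168.
Consumer surplus without the control is ½ · (252 - 130) · 122 = 7442.
With the floor, consumers buy 76 units at 176, so CS = ½ · (252 - 176) · 76 = 2888.
Change in consumer surplus = 2888 - 7442 = -4554.

-4554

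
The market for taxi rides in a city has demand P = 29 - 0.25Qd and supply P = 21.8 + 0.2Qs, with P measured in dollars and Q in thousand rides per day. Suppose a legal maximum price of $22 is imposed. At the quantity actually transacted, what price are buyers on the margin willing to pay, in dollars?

Rearranging demand gives Qd = 116 - 4P; rearranging supply gives Qs = 5P - 109. Setting quantity demanded equal to quantity supplied, 116 - 4P = 5P - 109, gives P* = 25 and Q* = 16.
Because the ceiling (22) lies below the market-clearing price, it is binding.
At P = 22: Qd = 116 - 4·22 = 28 and Qs = 5·22 - 109 = 1.
Only 1 units reach the market. On the demand curve, the marginal buyer's willingness to pay at Q = 1 is (116 - 1)/4 = 28.75.

28.75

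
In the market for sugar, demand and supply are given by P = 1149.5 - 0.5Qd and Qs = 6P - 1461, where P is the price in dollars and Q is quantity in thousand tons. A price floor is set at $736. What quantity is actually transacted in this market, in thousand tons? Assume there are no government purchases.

Rearranging demand gives Qd = 2299 - 2P. In a free market, 2299 - 2P = 6P - 1461 gives the equilibrium P* = 470, Q* = 1359.
The floor of 736 is above the equilibrium price 470, so it binds.
At P = 736: Qd = 2299 - 2·736 = 827 and Qs = 6·736 - 1461 = 2955.
The quantity actually transacted is the short side, demand: 827.

827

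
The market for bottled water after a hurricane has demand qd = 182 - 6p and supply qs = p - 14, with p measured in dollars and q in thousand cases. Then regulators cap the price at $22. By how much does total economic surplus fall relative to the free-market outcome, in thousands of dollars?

Setting quantity demanded equal to quantity supplied, 182 - 6p = p - 14, gives p* = 28 and q* = 14.
The ceiling of 22 is below the equilibrium price 28, so it binds.
At p = 22: qd = 182 - 6·22 = 50 and qs = 22 - 14 = 8.
Quantity traded falls to 8. At q = 8 the demand price is (182 - 8)/6 = 29 and the supply price is 14 + 8 = 22.
Deadweight loss = ½ · (29 - 22) · (14 - 8) = ½ · 7 · 6 = 21.

21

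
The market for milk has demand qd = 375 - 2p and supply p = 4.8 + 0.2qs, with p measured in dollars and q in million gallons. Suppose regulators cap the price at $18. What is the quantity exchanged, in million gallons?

66

Rearranging supply gives qs = 5p - 24. Setting quantity demanded equal to quantity supplied, 375 - 2p = 5p - 24, gives p* = 57 and q* = 261.
Because the ceiling (18) lies below the market-clearing price, it is binding.
At p = 18: qd = 375 - 2·18 = 339 and qs = 5·18 - 24 = 66.
The quantity actually transacted is the short side, supply: 66.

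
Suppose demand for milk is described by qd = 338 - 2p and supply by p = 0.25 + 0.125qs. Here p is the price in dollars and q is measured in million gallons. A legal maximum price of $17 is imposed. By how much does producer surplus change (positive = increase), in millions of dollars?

Rearranging supply gives qs = 8p - 2. Equilibrium: 338 - 2p = 8p - 2, so 340 = 10p and p* = 34, q* = 270.
The ceiling of 17 is below the equilibrium price 34, so it binds.
At p = 17: qd = 338 - 2·17 = 304 and qs = 8·17 - 2 = 134.
Producer surplus without the control is ½ · (34 - 0.25) · 270 = 4556.25.
With the ceiling, producers sell 134 units at 17, so PS = ½ · (17 - 0.25) · 134 = 1122.25.
Change in producer surplus = 1122.25 - 4556.25 = -3434.

-3434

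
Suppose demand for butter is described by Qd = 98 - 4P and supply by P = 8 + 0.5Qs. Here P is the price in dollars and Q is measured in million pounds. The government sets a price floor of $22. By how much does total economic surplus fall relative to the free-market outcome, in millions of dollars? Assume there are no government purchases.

Rearranging supply gives Qs = 2P - 16. Setting quantity demanded equal to quantity supplied, 98 - 4P = 2P - 16, gives P* = 19 and Q* = 22.
Because the floor (22) lies above the market-clearing price, it is binding.
At P = 22: Qd = 98 - 4·22 = 10 and Qs = 2·22 - 16 = 28.
Quantity traded falls to 10. At Q = 10 the demand price is (98 - 10)/4 = 22 and the supply price is (16 + 10)/2 = 13.
Deadweight loss = ½ · (22 - 13) · (22 - 10) = ½ · 9 · 12 = 54.

54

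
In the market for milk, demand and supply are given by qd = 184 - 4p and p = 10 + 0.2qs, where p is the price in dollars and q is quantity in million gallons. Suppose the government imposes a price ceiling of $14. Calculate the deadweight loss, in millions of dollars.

810

Rearranging supply gives qs = 5p - 50. Equilibrium: 184 - 4p = 5p - 50, so 234 = 9p and p* = 26, q* = 80.
Because the ceiling (14) lies below the market-clearing price, it is binding.
At p = 14: qd = 184 - 4·14 = 128 and qs = 5·14 - 50 = 20.
Quantity traded falls to 20. At q = 20 the demand price is (184 - 20)/4 = 41 and the supply price is (50 + 20)/5 = 14.
Deadweight loss = ½ · (41 - 14) · (80 - 20) = ½ · 27 · 60 = 810.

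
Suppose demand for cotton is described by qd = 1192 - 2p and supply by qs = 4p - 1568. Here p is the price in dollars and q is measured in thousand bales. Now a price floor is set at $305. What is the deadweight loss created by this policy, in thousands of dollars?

Equilibrium: 1192 - 2p = 4p - 1568, so 2760 = 6p and p* = 460, q* = 272.
Since 305 is below p* = 460, the floor does not bind and the free-market outcome prevails.
Since the control does not bind, no trades are prevented and deadweight loss is zero.

0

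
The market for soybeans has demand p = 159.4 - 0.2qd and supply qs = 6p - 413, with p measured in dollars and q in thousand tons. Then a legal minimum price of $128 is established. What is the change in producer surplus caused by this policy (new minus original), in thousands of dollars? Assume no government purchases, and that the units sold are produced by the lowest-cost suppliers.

Rearranging demand gives qd = 797 - 5p. In a free market, 797 - 5p = 6p - 413 gives the equilibrium p* = 110, q* = 247.
Since 128 > 110, the floor is binding.
At p = 128: qd = 797 - 5·128 = 157 and qs = 6·128 - 413 = 355.
Producer surplus without the control is ½ · (110 - 413/6) · 247 = 61009/12.
With the floor, 157 units are sold at 128. The supply price at q = 157 is 95, so PS = ½ · [(128 - 413/6) + (128 - 95)] · 157 = 86821/12.
Change in producer surplus = 86821/12 - 61009/12 = 2151.

2151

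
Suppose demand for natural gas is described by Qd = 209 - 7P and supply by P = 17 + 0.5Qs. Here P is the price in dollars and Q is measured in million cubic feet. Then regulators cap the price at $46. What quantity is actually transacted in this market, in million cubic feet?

Rearranging supply gives Qs = 2P - 34. Without the control the market clears where 209 - 7P = 2P - 34, i.e. P* = 27 and Q* = 20.
Since 46 is above P* = 27, the ceiling does not bind and the free-market outcome prevails.

20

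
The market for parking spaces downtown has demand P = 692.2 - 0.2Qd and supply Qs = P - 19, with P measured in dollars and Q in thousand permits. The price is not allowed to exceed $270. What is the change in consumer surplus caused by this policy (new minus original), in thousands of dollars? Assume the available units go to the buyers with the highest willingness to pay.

68200

Rearranging demand gives Qd = 3461 - 5P. Setting quantity demanded equal to quantity supplied, 3461 - 5P = P - 19, gives P* = 580 and Q* = 561.
The ceiling of 270 is below the equilibrium price 580, so it binds.
At P = 270: Qd = 3461 - 5·270 = 2111 and Qs = 270 - 19 = 251.
Consumer surplus without the control is ½ · (692.2 - 580) · 561 = 31472.1.
With the ceiling, 251 units are sold at 270 (assume they go to the highest-value buyers). The demand price at Q = 251 is 642, so CS = ½ · [(692.2 - 270) + (642 - 270)] · 251 = 99672.1.
Change in consumer surplus = 99672.1 - 31472.1 = 68200.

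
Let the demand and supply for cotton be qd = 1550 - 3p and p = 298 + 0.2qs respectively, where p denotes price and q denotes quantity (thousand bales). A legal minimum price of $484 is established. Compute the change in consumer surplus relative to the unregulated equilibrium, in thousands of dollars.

-26416

Rearranging supply gives qs = 5p - 1490. Without the control the market clears where 1550 - 3p = 5p - 1490, i.e. p* = 380 and q* = 410.
The floor of 484 is above the equilibrium price 380, so it binds.
At p = 484: qd = 1550 - 3·484 = 98 and qs = 5·484 - 1490 = 930.
Consumer surplus without the control is ½ · (1550/3 - 380) · 410 = 84050/3.
With the floor, consumers buy 98 units at 484, so CS = ½ · (1550/3 - 484) · 98 = 4802/3.
Change in consumer surplus = 4802/3 - 84050/3 = -26416.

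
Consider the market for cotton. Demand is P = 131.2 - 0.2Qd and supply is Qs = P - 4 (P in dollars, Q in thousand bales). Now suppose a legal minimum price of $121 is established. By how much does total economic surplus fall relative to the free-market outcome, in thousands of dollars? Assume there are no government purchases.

1815

Rearranging demand gives Qd = 656 - 5P. Setting quantity demanded equal to quantity supplied, 656 - 5P = P - 4, gives P* = 110 and Q* = 106.
The floor of 121 is above the equilibrium price 110, so it binds.
At P = 121: Qd = 656 - 5·121 = 51 and Qs = 121 - 4 = 117.
Quantity traded falls to 51. At Q = 51 the demand price is (656 - 51)/5 = 121 and the supply price is 4 + 51 = 55.
Deadweight loss = ½ · (121 - 55) · (106 - 51) = ½ · 66 · 55 = 1815.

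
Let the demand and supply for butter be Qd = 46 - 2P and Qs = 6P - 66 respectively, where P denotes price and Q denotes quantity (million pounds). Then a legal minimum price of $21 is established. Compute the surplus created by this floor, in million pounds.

56

Setting quantity demanded equal to quantity supplied, 46 - 2P = 6P - 66, gives P* = 14 and Q* = 18.
The floor of 21 is above the equilibrium price 14, so it binds.
At P = 21: Qd = 46 - 2·21 = 4 and Qs = 6·21 - 66 = 60.
Surplus = Qs - Qd = 60 - 4 = 56.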